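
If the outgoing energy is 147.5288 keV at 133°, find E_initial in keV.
286.8001 keV

Convert final energy to wavelength (hc ≈ 1239.842 keV·pm):
λ' = hc/E' = 1239.842 / 147.5288 = 8.4041 pm

Calculate the Compton shift:
Δλ = λ_C(1 - cos(133°))
Δλ = 2.4263 × (1 - cos(133°))
Δλ = 4.0810 pm

Initial wavelength:
λ = λ' - Δλ = 8.4041 - 4.0810 = 4.3230 pm

Initial energy:
E = hc/λ = 1239.842 / 4.3230 = 286.8001 keV

(Intermediate values are shown rounded; full precision is carried through to the final answer.)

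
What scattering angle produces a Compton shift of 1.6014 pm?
70.12°

From the Compton formula Δλ = λ_C(1 - cos θ), we can solve for θ:

cos θ = 1 - Δλ/λ_C

Given:
- Δλ = 1.6014 pm
- λ_C = h/(m_e·c) ≈ 2.42631024 pm

cos θ = 1 - 1.6014/2.42631024
cos θ = 1 - 0.660015
cos θ = 0.339985

θ = arccos(0.339985)
θ = 70.12°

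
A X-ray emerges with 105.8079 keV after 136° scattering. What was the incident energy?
164.3000 keV

Convert final energy to wavelength (hc ≈ 1239.842 keV·pm):
λ' = hc/E' = 1239.842 / 105.8079 = 11.7179 pm

Calculate the Compton shift:
Δλ = λ_C(1 - cos(136°))
Δλ = 2.4263 × (1 - cos(136°))
Δλ = 4.1717 pm

Initial wavelength:
λ = λ' - Δλ = 11.7179 - 4.1717 = 7.5462 pm

Initial energy:
E = hc/λ = 1239.842 / 7.5462 = 164.3000 keV

(Intermediate values are shown rounded; full precision is carried through to the final answer.)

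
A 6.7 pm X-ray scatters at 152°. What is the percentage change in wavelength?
68.1883%

Calculate the Compton shift:
Δλ = λ_C(1 - cos(152°))
Δλ = 2.4263 × (1 - cos(152°))
Δλ = 2.4263 × 1.8829
Δλ = 4.5686 pm

Percentage change:
(Δλ/λ₀) × 100 = (4.5686/6.7) × 100
= 68.1883%

(Intermediate values are shown rounded; full precision is carried through to the final answer.)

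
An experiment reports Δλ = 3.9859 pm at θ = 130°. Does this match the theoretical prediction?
Yes, consistent

Calculate the expected shift for θ = 130°:

Δλ_expected = λ_C(1 - cos(130°))
Δλ_expected = 2.4263 × (1 - cos(130°))
Δλ_expected = 2.4263 × 1.6428
Δλ_expected = 3.9859 pm

Given shift: 3.9859 pm
Expected shift: 3.9859 pm
Difference: 0.0000 pm

The values match. This is consistent with Compton scattering at the stated angle.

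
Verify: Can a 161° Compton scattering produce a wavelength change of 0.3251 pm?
No, inconsistent

Calculate the expected shift for θ = 161°:

Δλ_expected = λ_C(1 - cos(161°))
Δλ_expected = 2.4263 × (1 - cos(161°))
Δλ_expected = 2.4263 × 1.9455
Δλ_expected = 4.7204 pm

Given shift: 0.3251 pm
Expected shift: 4.7204 pm
Difference: 4.3954 pm

The values do not match. The given shift corresponds to θ ≈ 30.0°, not 161°.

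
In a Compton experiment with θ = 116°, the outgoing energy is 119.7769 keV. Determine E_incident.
180.7000 keV

Convert final energy to wavelength (hc ≈ 1239.842 keV·pm):
λ' = hc/E' = 1239.842 / 119.7769 = 10.3513 pm

Calculate the Compton shift:
Δλ = λ_C(1 - cos(116°))
Δλ = 2.4263 × (1 - cos(116°))
Δλ = 3.4899 pm

Initial wavelength:
λ = λ' - Δλ = 10.3513 - 3.4899 = 6.8613 pm

Initial energy:
E = hc/λ = 1239.842 / 6.8613 = 180.7000 keV

(Intermediate values are shown rounded; full precision is carried through to the final answer.)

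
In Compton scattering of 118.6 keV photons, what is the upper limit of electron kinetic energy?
37.5995 keV

Maximum energy transfer occurs at θ = 180° (backscattering).

Initial photon: E₀ = 118.6 keV → λ₀ = 10.4540 pm

Maximum Compton shift (at 180°):
Δλ_max = 2λ_C = 2 × 2.4263 = 4.8526 pm

Final wavelength:
λ' = 10.4540 + 4.8526 = 15.3066 pm

Minimum photon energy (maximum energy to electron):
E'_min = hc/λ' = 81.0005 keV

Maximum electron kinetic energy:
K_max = E₀ - E'_min = 118.6000 - 81.0005 = 37.5995 keV

(Intermediate values are shown rounded; full precision is carried through to the final answer.)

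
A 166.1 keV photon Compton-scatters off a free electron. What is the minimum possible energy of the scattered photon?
100.6606 keV (at θ = 180°)

The scattered photon has minimum energy when its wavelength is maximum, i.e., when the Compton shift Δλ = λ_C(1 − cos θ) is maximum. This occurs at θ = 180° (backscattering), giving Δλ_max = 2λ_C = 4.8526 pm.

Initial wavelength: λ₀ = hc/E₀ = 7.4644 pm
Maximum final wavelength: λ'_max = λ₀ + 2λ_C = 7.4644 + 4.8526 = 12.3171 pm
Minimum final energy: E'_min = hc/λ'_max = 100.6606 keV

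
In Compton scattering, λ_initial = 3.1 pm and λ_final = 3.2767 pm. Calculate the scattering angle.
22.00°

First find the wavelength shift:
Δλ = λ' - λ = 3.2767 - 3.1 = 0.1767 pm

Using Δλ = λ_C(1 - cos θ), with λ_C = h/(m_e·c) ≈ 2.42631024 pm:
cos θ = 1 - Δλ/λ_C
cos θ = 1 - 0.1767/2.42631024
cos θ = 0.927173

θ = arccos(0.927173)
θ = 22.00°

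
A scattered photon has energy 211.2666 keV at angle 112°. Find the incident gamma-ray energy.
489.4001 keV

Convert final energy to wavelength (hc ≈ 1239.842 keV·pm):
λ' = hc/E' = 1239.842 / 211.2666 = 5.8686 pm

Calculate the Compton shift:
Δλ = λ_C(1 - cos(112°))
Δλ = 2.4263 × (1 - cos(112°))
Δλ = 3.3352 pm

Initial wavelength:
λ = λ' - Δλ = 5.8686 - 3.3352 = 2.5334 pm

Initial energy:
E = hc/λ = 1239.842 / 2.5334 = 489.4001 keV

(Intermediate values are shown rounded; full precision is carried through to the final answer.)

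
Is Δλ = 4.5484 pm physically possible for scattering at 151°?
Yes, consistent

Calculate the expected shift for θ = 151°:

Δλ_expected = λ_C(1 - cos(151°))
Δλ_expected = 2.4263 × (1 - cos(151°))
Δλ_expected = 2.4263 × 1.8746
Δλ_expected = 4.5484 pm

Given shift: 4.5484 pm
Expected shift: 4.5484 pm
Difference: 0.0000 pm

The values match. This is consistent with Compton scattering at the stated angle.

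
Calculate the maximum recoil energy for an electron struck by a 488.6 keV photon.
320.8307 keV

Maximum energy transfer occurs at θ = 180° (backscattering).

Initial photon: E₀ = 488.6 keV → λ₀ = 2.5375 pm

Maximum Compton shift (at 180°):
Δλ_max = 2λ_C = 2 × 2.4263 = 4.8526 pm

Final wavelength:
λ' = 2.5375 + 4.8526 = 7.3902 pm

Minimum photon energy (maximum energy to electron):
E'_min = hc/λ' = 167.7693 keV

Maximum electron kinetic energy:
K_max = E₀ - E'_min = 488.6000 - 167.7693 = 320.8307 keV

(Intermediate values are shown rounded; full precision is carried through to the final answer.)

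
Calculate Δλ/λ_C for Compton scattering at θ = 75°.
0.7412 λ_C

The Compton shift formula is:
Δλ = λ_C(1 - cos θ)

Dividing both sides by λ_C:
Δλ/λ_C = 1 - cos θ

For θ = 75°:
Δλ/λ_C = 1 - cos(75°)
Δλ/λ_C = 1 - 0.2588
Δλ/λ_C = 0.7412

This means the shift is 0.7412 × λ_C = 1.7983 pm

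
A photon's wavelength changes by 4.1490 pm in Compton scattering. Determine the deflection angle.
135.24°

From the Compton formula Δλ = λ_C(1 - cos θ), we can solve for θ:

cos θ = 1 - Δλ/λ_C

Given:
- Δλ = 4.1490 pm
- λ_C = h/(m_e·c) ≈ 2.42631024 pm

cos θ = 1 - 4.1490/2.42631024
cos θ = 1 - 1.710004
cos θ = -0.710004

θ = arccos(-0.710004)
θ = 135.24°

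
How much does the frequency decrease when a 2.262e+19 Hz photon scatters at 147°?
5.697e+18 Hz (decrease)

Convert frequency to wavelength (c = 299792458 m/s):
λ₀ = c/f₀ = 299792458/2.262e+19 = 1.3253424e-11 m = 13.2534 pm

Calculate Compton shift:
Δλ = λ_C(1 - cos(147°)) = 4.4612 pm

Final wavelength:
λ' = λ₀ + Δλ = 13.2534 + 4.4612 = 17.7146 pm

Final frequency:
f' = c/λ' = 299792458/1.7714610e-11 = 1.6923458e+19 Hz

Frequency shift (decrease):
Δf = f₀ - f' = 2.262e+19 - 1.6923458e+19 = 5.697e+18 Hz

(Intermediate values are shown rounded; full precision is carried through to the final answer.)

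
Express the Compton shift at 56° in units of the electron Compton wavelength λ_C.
0.4408 λ_C

The Compton shift formula is:
Δλ = λ_C(1 - cos θ)

Dividing both sides by λ_C:
Δλ/λ_C = 1 - cos θ

For θ = 56°:
Δλ/λ_C = 1 - cos(56°)
Δλ/λ_C = 1 - 0.5592
Δλ/λ_C = 0.4408

This means the shift is 0.4408 × λ_C = 1.0695 pm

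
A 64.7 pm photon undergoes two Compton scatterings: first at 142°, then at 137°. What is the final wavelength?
73.2391 pm

Apply Compton shift twice:

First scattering at θ₁ = 142°:
Δλ₁ = λ_C(1 - cos(142°))
Δλ₁ = 2.4263 × 1.7880
Δλ₁ = 4.3383 pm

After first scattering:
λ₁ = 64.7 + 4.3383 = 69.0383 pm

Second scattering at θ₂ = 137°:
Δλ₂ = λ_C(1 - cos(137°))
Δλ₂ = 2.4263 × 1.7314
Δλ₂ = 4.2008 pm

Final wavelength:
λ₂ = 69.0383 + 4.2008 = 73.2391 pm

Total shift: Δλ_total = 4.3383 + 4.2008 = 8.5391 pm

(Intermediate values are shown rounded; full precision is carried through to the final answer.)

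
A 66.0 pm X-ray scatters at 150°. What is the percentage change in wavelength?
6.8599%

Calculate the Compton shift:
Δλ = λ_C(1 - cos(150°))
Δλ = 2.4263 × (1 - cos(150°))
Δλ = 2.4263 × 1.8660
Δλ = 4.5276 pm

Percentage change:
(Δλ/λ₀) × 100 = (4.5276/66.0) × 100
= 6.8599%

(Intermediate values are shown rounded; full precision is carried through to the final answer.)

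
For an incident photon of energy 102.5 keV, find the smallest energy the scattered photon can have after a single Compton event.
73.1529 keV (at θ = 180°)

The scattered photon has minimum energy when its wavelength is maximum, i.e., when the Compton shift Δλ = λ_C(1 − cos θ) is maximum. This occurs at θ = 180° (backscattering), giving Δλ_max = 2λ_C = 4.8526 pm.

Initial wavelength: λ₀ = hc/E₀ = 12.0960 pm
Maximum final wavelength: λ'_max = λ₀ + 2λ_C = 12.0960 + 4.8526 = 16.9486 pm
Minimum final energy: E'_min = hc/λ'_max = 73.1529 keV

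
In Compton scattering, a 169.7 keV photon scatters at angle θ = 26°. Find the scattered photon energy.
164.1819 keV

First convert energy to wavelength:
λ = hc/E, with hc ≈ 1239.842 keV·pm (i.e. 1239.842 eV·nm)

For E = 169.7 keV = 169700 eV:
λ = 1239.842 keV·pm / 169.7 keV
λ = 7.3061 pm

Calculate the Compton shift:
Δλ = λ_C(1 - cos(26°)) = 2.4263 × 0.1012
Δλ = 0.2456 pm

Final wavelength:
λ' = 7.3061 + 0.2456 = 7.5516 pm

Final energy:
E' = hc/λ' = 1239.842 / 7.5516 = 164.1819 keV

(Intermediate values are shown rounded; full precision is carried through to the final answer.)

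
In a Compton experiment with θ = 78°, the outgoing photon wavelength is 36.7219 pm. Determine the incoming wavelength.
34.8000 pm

From λ' = λ + Δλ, we have λ = λ' - Δλ

First calculate the Compton shift:
Δλ = λ_C(1 - cos θ)
Δλ = 2.4263 × (1 - cos(78°))
Δλ = 2.4263 × 0.7921
Δλ = 1.9219 pm

Initial wavelength:
λ = λ' - Δλ
λ = 36.7219 - 1.9219
λ = 34.8000 pm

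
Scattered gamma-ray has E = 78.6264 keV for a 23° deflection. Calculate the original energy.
79.6000 keV

Convert final energy to wavelength (hc ≈ 1239.842 keV·pm):
λ' = hc/E' = 1239.842 / 78.6264 = 15.7688 pm

Calculate the Compton shift:
Δλ = λ_C(1 - cos(23°))
Δλ = 2.4263 × (1 - cos(23°))
Δλ = 0.1929 pm

Initial wavelength:
λ = λ' - Δλ = 15.7688 - 0.1929 = 15.5759 pm

Initial energy:
E = hc/λ = 1239.842 / 15.5759 = 79.6000 keV

(Intermediate values are shown rounded; full precision is carried through to the final answer.)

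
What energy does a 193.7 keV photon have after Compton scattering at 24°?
187.5536 keV

First convert energy to wavelength:
λ = hc/E, with hc ≈ 1239.842 keV·pm (i.e. 1239.842 eV·nm)

For E = 193.7 keV = 193700 eV:
λ = 1239.842 keV·pm / 193.7 keV
λ = 6.4008 pm

Calculate the Compton shift:
Δλ = λ_C(1 - cos(24°)) = 2.4263 × 0.0865
Δλ = 0.2098 pm

Final wavelength:
λ' = 6.4008 + 0.2098 = 6.6106 pm

Final energy:
E' = hc/λ' = 1239.842 / 6.6106 = 187.5536 keV

(Intermediate values are shown rounded; full precision is carried through to the final answer.)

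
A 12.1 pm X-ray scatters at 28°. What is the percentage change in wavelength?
2.3472%

Calculate the Compton shift:
Δλ = λ_C(1 - cos(28°))
Δλ = 2.4263 × (1 - cos(28°))
Δλ = 2.4263 × 0.1171
Δλ = 0.2840 pm

Percentage change:
(Δλ/λ₀) × 100 = (0.2840/12.1) × 100
= 2.3472%

(Intermediate values are shown rounded; full precision is carried through to the final answer.)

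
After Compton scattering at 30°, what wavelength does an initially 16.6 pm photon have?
16.9251 pm

Using the Compton formula: λ' = λ + λ_C(1 − cos θ)

For θ = 30°, cos θ = √3/2 (exact) ≈ 0.8660, so:
1 − cos 30° = 1 − (√3/2) ≈ 0.1340

Δλ = λ_C × 0.1340 = 2.4263 × 0.1340 = 0.3251 pm

λ' = 16.6 + 0.3251 = 16.9251 pm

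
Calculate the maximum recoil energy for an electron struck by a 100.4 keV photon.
28.3231 keV

Maximum energy transfer occurs at θ = 180° (backscattering).

Initial photon: E₀ = 100.4 keV → λ₀ = 12.3490 pm

Maximum Compton shift (at 180°):
Δλ_max = 2λ_C = 2 × 2.4263 = 4.8526 pm

Final wavelength:
λ' = 12.3490 + 4.8526 = 17.2016 pm

Minimum photon energy (maximum energy to electron):
E'_min = hc/λ' = 72.0769 keV

Maximum electron kinetic energy:
K_max = E₀ - E'_min = 100.4000 - 72.0769 = 28.3231 keV

(Intermediate values are shown rounded; full precision is carried through to the final answer.)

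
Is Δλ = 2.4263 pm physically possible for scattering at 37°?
No, inconsistent

Calculate the expected shift for θ = 37°:

Δλ_expected = λ_C(1 - cos(37°))
Δλ_expected = 2.4263 × (1 - cos(37°))
Δλ_expected = 2.4263 × 0.2014
Δλ_expected = 0.4886 pm

Given shift: 2.4263 pm
Expected shift: 0.4886 pm
Difference: 1.9377 pm

The values do not match. The given shift corresponds to θ ≈ 90.0°, not 37°.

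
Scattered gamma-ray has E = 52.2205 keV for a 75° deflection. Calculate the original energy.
56.5000 keV

Convert final energy to wavelength (hc ≈ 1239.842 keV·pm):
λ' = hc/E' = 1239.842 / 52.2205 = 23.7424 pm

Calculate the Compton shift:
Δλ = λ_C(1 - cos(75°))
Δλ = 2.4263 × (1 - cos(75°))
Δλ = 1.7983 pm

Initial wavelength:
λ = λ' - Δλ = 23.7424 - 1.7983 = 21.9441 pm

Initial energy:
E = hc/λ = 1239.842 / 21.9441 = 56.5000 keV

(Intermediate values are shown rounded; full precision is carried through to the final answer.)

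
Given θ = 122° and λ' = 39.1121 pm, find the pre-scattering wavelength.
35.4000 pm

From λ' = λ + Δλ, we have λ = λ' - Δλ

First calculate the Compton shift:
Δλ = λ_C(1 - cos θ)
Δλ = 2.4263 × (1 - cos(122°))
Δλ = 2.4263 × 1.5299
Δλ = 3.7121 pm

Initial wavelength:
λ = λ' - Δλ
λ = 39.1121 - 3.7121
λ = 35.4000 pm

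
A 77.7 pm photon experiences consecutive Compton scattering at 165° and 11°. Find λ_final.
82.5145 pm

Apply Compton shift twice:

First scattering at θ₁ = 165°:
Δλ₁ = λ_C(1 - cos(165°))
Δλ₁ = 2.4263 × 1.9659
Δλ₁ = 4.7699 pm

After first scattering:
λ₁ = 77.7 + 4.7699 = 82.4699 pm

Second scattering at θ₂ = 11°:
Δλ₂ = λ_C(1 - cos(11°))
Δλ₂ = 2.4263 × 0.0184
Δλ₂ = 0.0446 pm

Final wavelength:
λ₂ = 82.4699 + 0.0446 = 82.5145 pm

Total shift: Δλ_total = 4.7699 + 0.0446 = 4.8145 pm

(Intermediate values are shown rounded; full precision is carried through to the final answer.)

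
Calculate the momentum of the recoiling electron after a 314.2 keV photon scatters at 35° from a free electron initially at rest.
9.7264e-23 kg·m/s

The electron is initially at rest, so by conservation of momentum:
p⃗_e = p⃗₀ − p⃗'  (incident photon momentum minus scattered photon momentum)

Photon momentum magnitudes (p = h/λ = E/c):
λ₀ = hc/E₀ = 3.9460 pm → p₀ = h/λ₀ = 1.6792e-22 kg·m/s
Δλ = λ_C(1 − cos 35°) = 0.4388 pm
λ' = 4.3848 pm → p' = h/λ' = 1.5111e-22 kg·m/s

The scattered photon makes angle θ = 35° with the incident direction, so by the law of cosines:
|p⃗_e|² = p₀² + p'² − 2p₀p'cos θ
|p⃗_e|² = (1.6792e-22)² + (1.5111e-22)² − 2·1.6792e-22·1.5111e-22·cos(35°)
|p⃗_e| = 9.7264e-23 kg·m/s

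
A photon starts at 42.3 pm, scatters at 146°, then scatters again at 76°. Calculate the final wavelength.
48.5771 pm

Apply Compton shift twice:

First scattering at θ₁ = 146°:
Δλ₁ = λ_C(1 - cos(146°))
Δλ₁ = 2.4263 × 1.8290
Δλ₁ = 4.4378 pm

After first scattering:
λ₁ = 42.3 + 4.4378 = 46.7378 pm

Second scattering at θ₂ = 76°:
Δλ₂ = λ_C(1 - cos(76°))
Δλ₂ = 2.4263 × 0.7581
Δλ₂ = 1.8393 pm

Final wavelength:
λ₂ = 46.7378 + 1.8393 = 48.5771 pm

Total shift: Δλ_total = 4.4378 + 1.8393 = 6.2771 pm

(Intermediate values are shown rounded; full precision is carried through to the final answer.)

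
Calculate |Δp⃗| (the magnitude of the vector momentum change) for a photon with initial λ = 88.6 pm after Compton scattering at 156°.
1.4266e-23 kg·m/s

Photon momentum magnitude is p = h/λ.

Initial momentum:
p₀ = h/λ = 6.6261e-34/8.8600e-11 = 7.4786e-24 kg·m/s

After scattering:
λ' = λ + Δλ = 88.6 + 4.6429 = 93.2429 pm
p' = h/λ' = 6.6261e-34/9.3243e-11 = 7.1062e-24 kg·m/s

Momentum is a vector; the scattered photon's direction makes angle θ = 156° with the incident direction. The magnitude of the vector change Δp⃗ = p⃗₀ − p⃗' is found from the law of cosines:
|Δp⃗|² = p₀² + p'² − 2p₀p'cos θ
|Δp⃗|² = (7.4786e-24)² + (7.1062e-24)² − 2·7.4786e-24·7.1062e-24·cos(156°)
|Δp⃗| = 1.4266e-23 kg·m/s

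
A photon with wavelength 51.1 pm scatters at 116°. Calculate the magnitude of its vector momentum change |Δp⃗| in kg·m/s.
2.1295e-23 kg·m/s

Photon momentum magnitude is p = h/λ.

Initial momentum:
p₀ = h/λ = 6.6261e-34/5.1100e-11 = 1.2967e-23 kg·m/s

After scattering:
λ' = λ + Δλ = 51.1 + 3.4899 = 54.5899 pm
p' = h/λ' = 6.6261e-34/5.4590e-11 = 1.2138e-23 kg·m/s

Momentum is a vector; the scattered photon's direction makes angle θ = 116° with the incident direction. The magnitude of the vector change Δp⃗ = p⃗₀ − p⃗' is found from the law of cosines:
|Δp⃗|² = p₀² + p'² − 2p₀p'cos θ
|Δp⃗|² = (1.2967e-23)² + (1.2138e-23)² − 2·1.2967e-23·1.2138e-23·cos(116°)
|Δp⃗| = 2.1295e-23 kg·m/s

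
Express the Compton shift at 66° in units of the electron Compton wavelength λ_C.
0.5933 λ_C

The Compton shift formula is:
Δλ = λ_C(1 - cos θ)

Dividing both sides by λ_C:
Δλ/λ_C = 1 - cos θ

For θ = 66°:
Δλ/λ_C = 1 - cos(66°)
Δλ/λ_C = 1 - 0.4067
Δλ/λ_C = 0.5933

This means the shift is 0.5933 × λ_C = 1.4394 pm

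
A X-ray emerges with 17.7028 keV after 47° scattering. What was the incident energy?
17.9000 keV

Convert final energy to wavelength (hc ≈ 1239.842 keV·pm):
λ' = hc/E' = 1239.842 / 17.7028 = 70.0365 pm

Calculate the Compton shift:
Δλ = λ_C(1 - cos(47°))
Δλ = 2.4263 × (1 - cos(47°))
Δλ = 0.7716 pm

Initial wavelength:
λ = λ' - Δλ = 70.0365 - 0.7716 = 69.2649 pm

Initial energy:
E = hc/λ = 1239.842 / 69.2649 = 17.9000 keV

(Intermediate values are shown rounded; full precision is carried through to the final answer.)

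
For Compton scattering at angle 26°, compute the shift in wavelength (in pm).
0.2456 pm

Using the Compton scattering formula:
Δλ = λ_C(1 - cos θ)

where λ_C = h/(m_e·c) ≈ 2.4263 pm is the Compton wavelength of an electron.

For θ = 26°:
cos(26°) = 0.8988
1 - cos(26°) = 0.1012

Δλ = 2.4263 × 0.1012
Δλ = 0.2456 pm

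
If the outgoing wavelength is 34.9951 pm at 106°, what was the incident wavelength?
31.9000 pm

From λ' = λ + Δλ, we have λ = λ' - Δλ

First calculate the Compton shift:
Δλ = λ_C(1 - cos θ)
Δλ = 2.4263 × (1 - cos(106°))
Δλ = 2.4263 × 1.2756
Δλ = 3.0951 pm

Initial wavelength:
λ = λ' - Δλ
λ = 34.9951 - 3.0951
λ = 31.9000 pm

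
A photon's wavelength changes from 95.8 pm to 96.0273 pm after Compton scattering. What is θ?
25.00°

First find the wavelength shift:
Δλ = λ' - λ = 96.0273 - 95.8 = 0.2273 pm

Using Δλ = λ_C(1 - cos θ), with λ_C = h/(m_e·c) ≈ 2.42631024 pm:
cos θ = 1 - Δλ/λ_C
cos θ = 1 - 0.2273/2.42631024
cos θ = 0.906319

θ = arccos(0.906319)
θ = 25.00°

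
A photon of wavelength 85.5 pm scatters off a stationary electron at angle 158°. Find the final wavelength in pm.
90.1759 pm

Using the Compton scattering formula:
λ' = λ + Δλ = λ + λ_C(1 - cos θ)

Given:
- Initial wavelength λ = 85.5 pm
- Scattering angle θ = 158°
- Compton wavelength λ_C ≈ 2.4263 pm

Calculate the shift:
Δλ = 2.4263 × (1 - cos(158°))
Δλ = 2.4263 × 1.9272
Δλ = 4.6759 pm

Final wavelength:
λ' = 85.5 + 4.6759 = 90.1759 pm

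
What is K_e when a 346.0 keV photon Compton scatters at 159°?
196.1670 keV

By energy conservation: K_e = E_initial - E_final

First find the scattered photon energy:
Initial wavelength: λ = hc/E = 3.5834 pm
Compton shift: Δλ = λ_C(1 - cos(159°)) = 4.6915 pm
Final wavelength: λ' = 3.5834 + 4.6915 = 8.2748 pm
Final photon energy: E' = hc/λ' = 149.8330 keV

Electron kinetic energy:
K_e = E - E' = 346.0000 - 149.8330 = 196.1670 keV

(Intermediate values are shown rounded; full precision is carried through to the final answer.)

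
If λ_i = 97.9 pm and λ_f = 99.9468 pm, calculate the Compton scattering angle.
81.00°

First find the wavelength shift:
Δλ = λ' - λ = 99.9468 - 97.9 = 2.0468 pm

Using Δλ = λ_C(1 - cos θ), with λ_C = h/(m_e·c) ≈ 2.42631024 pm:
cos θ = 1 - Δλ/λ_C
cos θ = 1 - 2.0468/2.42631024
cos θ = 0.156415

θ = arccos(0.156415)
θ = 81.00°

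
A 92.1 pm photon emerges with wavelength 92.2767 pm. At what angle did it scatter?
22.00°

First find the wavelength shift:
Δλ = λ' - λ = 92.2767 - 92.1 = 0.1767 pm

Using Δλ = λ_C(1 - cos θ), with λ_C = h/(m_e·c) ≈ 2.42631024 pm:
cos θ = 1 - Δλ/λ_C
cos θ = 1 - 0.1767/2.42631024
cos θ = 0.927173

θ = arccos(0.927173)
θ = 22.00°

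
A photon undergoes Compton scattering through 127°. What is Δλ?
3.8865 pm

Using the Compton scattering formula:
Δλ = λ_C(1 - cos θ)

where λ_C = h/(m_e·c) ≈ 2.4263 pm is the Compton wavelength of an electron.

For θ = 127°:
cos(127°) = -0.6018
1 - cos(127°) = 1.6018

Δλ = 2.4263 × 1.6018
Δλ = 3.8865 pm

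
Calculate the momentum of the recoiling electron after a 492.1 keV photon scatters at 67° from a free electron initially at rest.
2.5015e-22 kg·m/s

The electron is initially at rest, so by conservation of momentum:
p⃗_e = p⃗₀ − p⃗'  (incident photon momentum minus scattered photon momentum)

Photon momentum magnitudes (p = h/λ = E/c):
λ₀ = hc/E₀ = 2.5195 pm → p₀ = h/λ₀ = 2.6299e-22 kg·m/s
Δλ = λ_C(1 − cos 67°) = 1.4783 pm
λ' = 3.9978 pm → p' = h/λ' = 1.6574e-22 kg·m/s

The scattered photon makes angle θ = 67° with the incident direction, so by the law of cosines:
|p⃗_e|² = p₀² + p'² − 2p₀p'cos θ
|p⃗_e|² = (2.6299e-22)² + (1.6574e-22)² − 2·2.6299e-22·1.6574e-22·cos(67°)
|p⃗_e| = 2.5015e-22 kg·m/s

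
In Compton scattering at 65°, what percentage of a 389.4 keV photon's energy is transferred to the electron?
0.3055 (or 30.55%)

Calculate initial and final photon energies:

Initial: E₀ = 389.4 keV → λ₀ = 3.1840 pm
Compton shift: Δλ = 1.4009 pm
Final wavelength: λ' = 4.5849 pm
Final energy: E' = 270.4193 keV

Fractional energy loss:
(E₀ - E')/E₀ = (389.4000 - 270.4193)/389.4000
= 118.9807/389.4000
= 0.3055
= 30.55%

(Intermediate values are shown rounded; full precision is carried through to the final answer.)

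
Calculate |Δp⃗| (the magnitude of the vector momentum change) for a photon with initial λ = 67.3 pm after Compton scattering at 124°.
1.6925e-23 kg·m/s

Photon momentum magnitude is p = h/λ.

Initial momentum:
p₀ = h/λ = 6.6261e-34/6.7300e-11 = 9.8456e-24 kg·m/s

After scattering:
λ' = λ + Δλ = 67.3 + 3.7831 = 71.0831 pm
p' = h/λ' = 6.6261e-34/7.1083e-11 = 9.3216e-24 kg·m/s

Momentum is a vector; the scattered photon's direction makes angle θ = 124° with the incident direction. The magnitude of the vector change Δp⃗ = p⃗₀ − p⃗' is found from the law of cosines:
|Δp⃗|² = p₀² + p'² − 2p₀p'cos θ
|Δp⃗|² = (9.8456e-24)² + (9.3216e-24)² − 2·9.8456e-24·9.3216e-24·cos(124°)
|Δp⃗| = 1.6925e-23 kg·m/s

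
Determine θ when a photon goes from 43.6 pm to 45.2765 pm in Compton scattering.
72.00°

First find the wavelength shift:
Δλ = λ' - λ = 45.2765 - 43.6 = 1.6765 pm

Using Δλ = λ_C(1 - cos θ), with λ_C = h/(m_e·c) ≈ 2.42631024 pm:
cos θ = 1 - Δλ/λ_C
cos θ = 1 - 1.6765/2.42631024
cos θ = 0.309033

θ = arccos(0.309033)
θ = 72.00°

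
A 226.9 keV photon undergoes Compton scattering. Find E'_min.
120.1760 keV (at θ = 180°)

The scattered photon has minimum energy when its wavelength is maximum, i.e., when the Compton shift Δλ = λ_C(1 − cos θ) is maximum. This occurs at θ = 180° (backscattering), giving Δλ_max = 2λ_C = 4.8526 pm.

Initial wavelength: λ₀ = hc/E₀ = 5.4643 pm
Maximum final wavelength: λ'_max = λ₀ + 2λ_C = 5.4643 + 4.8526 = 10.3169 pm
Minimum final energy: E'_min = hc/λ'_max = 120.1760 keV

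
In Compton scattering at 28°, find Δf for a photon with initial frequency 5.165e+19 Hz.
2.409e+18 Hz (decrease)

Convert frequency to wavelength (c = 299792458 m/s):
λ₀ = c/f₀ = 299792458/5.165e+19 = 5.8043070e-12 m = 5.8043 pm

Calculate Compton shift:
Δλ = λ_C(1 - cos(28°)) = 0.2840 pm

Final wavelength:
λ' = λ₀ + Δλ = 5.8043 + 0.2840 = 6.0883 pm

Final frequency:
f' = c/λ' = 299792458/6.0883125e-12 = 4.9240649e+19 Hz

Frequency shift (decrease):
Δf = f₀ - f' = 5.165e+19 - 4.9240649e+19 = 2.409e+18 Hz

(Intermediate values are shown rounded; full precision is carried through to the final answer.)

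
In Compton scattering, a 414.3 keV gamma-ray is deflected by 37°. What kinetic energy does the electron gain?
58.1455 keV

By energy conservation: K_e = E_initial - E_final

First find the scattered photon energy:
Initial wavelength: λ = hc/E = 2.9926 pm
Compton shift: Δλ = λ_C(1 - cos(37°)) = 0.4886 pm
Final wavelength: λ' = 2.9926 + 0.4886 = 3.4812 pm
Final photon energy: E' = hc/λ' = 356.1545 keV

Electron kinetic energy:
K_e = E - E' = 414.3000 - 356.1545 = 58.1455 keV

(Intermediate values are shown rounded; full precision is carried through to the final answer.)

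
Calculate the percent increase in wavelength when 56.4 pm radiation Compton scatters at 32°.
0.6537%

Calculate the Compton shift:
Δλ = λ_C(1 - cos(32°))
Δλ = 2.4263 × (1 - cos(32°))
Δλ = 2.4263 × 0.1520
Δλ = 0.3687 pm

Percentage change:
(Δλ/λ₀) × 100 = (0.3687/56.4) × 100
= 0.6537%

(Intermediate values are shown rounded; full precision is carried through to the final answer.)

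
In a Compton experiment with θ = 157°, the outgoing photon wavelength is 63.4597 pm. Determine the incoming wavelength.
58.8000 pm

From λ' = λ + Δλ, we have λ = λ' - Δλ

First calculate the Compton shift:
Δλ = λ_C(1 - cos θ)
Δλ = 2.4263 × (1 - cos(157°))
Δλ = 2.4263 × 1.9205
Δλ = 4.6597 pm

Initial wavelength:
λ = λ' - Δλ
λ = 63.4597 - 4.6597
λ = 58.8000 pm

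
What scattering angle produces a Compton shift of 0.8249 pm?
48.70°

From the Compton formula Δλ = λ_C(1 - cos θ), we can solve for θ:

cos θ = 1 - Δλ/λ_C

Given:
- Δλ = 0.8249 pm
- λ_C = h/(m_e·c) ≈ 2.42631024 pm

cos θ = 1 - 0.8249/2.42631024
cos θ = 1 - 0.339981
cos θ = 0.660019

θ = arccos(0.660019)
θ = 48.70°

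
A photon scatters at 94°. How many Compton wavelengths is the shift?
1.0698 λ_C

The Compton shift formula is:
Δλ = λ_C(1 - cos θ)

Dividing both sides by λ_C:
Δλ/λ_C = 1 - cos θ

For θ = 94°:
Δλ/λ_C = 1 - cos(94°)
Δλ/λ_C = 1 - -0.0698
Δλ/λ_C = 1.0698

This means the shift is 1.0698 × λ_C = 2.5956 pm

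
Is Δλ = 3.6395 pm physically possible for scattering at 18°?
No, inconsistent

Calculate the expected shift for θ = 18°:

Δλ_expected = λ_C(1 - cos(18°))
Δλ_expected = 2.4263 × (1 - cos(18°))
Δλ_expected = 2.4263 × 0.0489
Δλ_expected = 0.1188 pm

Given shift: 3.6395 pm
Expected shift: 0.1188 pm
Difference: 3.5207 pm

The values do not match. The given shift corresponds to θ ≈ 120.0°, not 18°.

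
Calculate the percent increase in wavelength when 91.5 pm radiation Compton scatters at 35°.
0.4796%

Calculate the Compton shift:
Δλ = λ_C(1 - cos(35°))
Δλ = 2.4263 × (1 - cos(35°))
Δλ = 2.4263 × 0.1808
Δλ = 0.4388 pm

Percentage change:
(Δλ/λ₀) × 100 = (0.4388/91.5) × 100
= 0.4796%

(Intermediate values are shown rounded; full precision is carried through to the final answer.)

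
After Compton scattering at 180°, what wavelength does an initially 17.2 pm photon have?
22.0526 pm

Using the Compton formula: λ' = λ + λ_C(1 − cos θ)

For θ = 180°, cos θ = -1 (exact) = -1.0000, so:
1 − cos 180° = 1 − (-1) = 2.0000

Δλ = λ_C × 2.0000 = 2.4263 × 2.0000 = 4.8526 pm

λ' = 17.2 + 4.8526 = 22.0526 pm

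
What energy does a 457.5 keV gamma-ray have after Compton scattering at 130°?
185.1630 keV

First convert energy to wavelength:
λ = hc/E, with hc ≈ 1239.842 keV·pm (i.e. 1239.842 eV·nm)

For E = 457.5 keV = 457500 eV:
λ = 1239.842 keV·pm / 457.5 keV
λ = 2.7100 pm

Calculate the Compton shift:
Δλ = λ_C(1 - cos(130°)) = 2.4263 × 1.6428
Δλ = 3.9859 pm

Final wavelength:
λ' = 2.7100 + 3.9859 = 6.6959 pm

Final energy:
E' = hc/λ' = 1239.842 / 6.6959 = 185.1630 keV

(Intermediate values are shown rounded; full precision is carried through to the final answer.)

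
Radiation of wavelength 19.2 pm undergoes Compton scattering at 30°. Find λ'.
19.5251 pm

Using the Compton formula: λ' = λ + λ_C(1 − cos θ)

For θ = 30°, cos θ = √3/2 (exact) ≈ 0.8660, so:
1 − cos 30° = 1 − (√3/2) ≈ 0.1340

Δλ = λ_C × 0.1340 = 2.4263 × 0.1340 = 0.3251 pm

λ' = 19.2 + 0.3251 = 19.5251 pm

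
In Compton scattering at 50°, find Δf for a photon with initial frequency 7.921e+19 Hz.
1.476e+19 Hz (decrease)

Convert frequency to wavelength (c = 299792458 m/s):
λ₀ = c/f₀ = 299792458/7.921e+19 = 3.7847804e-12 m = 3.7848 pm

Calculate Compton shift:
Δλ = λ_C(1 - cos(50°)) = 0.8667 pm

Final wavelength:
λ' = λ₀ + Δλ = 3.7848 + 0.8667 = 4.6515 pm

Final frequency:
f' = c/λ' = 299792458/4.6514885e-12 = 6.4450865e+19 Hz

Frequency shift (decrease):
Δf = f₀ - f' = 7.921e+19 - 6.4450865e+19 = 1.476e+19 Hz

(Intermediate values are shown rounded; full precision is carried through to the final answer.)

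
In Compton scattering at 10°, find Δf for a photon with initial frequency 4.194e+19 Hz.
2.152e+17 Hz (decrease)

Convert frequency to wavelength (c = 299792458 m/s):
λ₀ = c/f₀ = 299792458/4.194e+19 = 7.1481273e-12 m = 7.1481 pm

Calculate Compton shift:
Δλ = λ_C(1 - cos(10°)) = 0.0369 pm

Final wavelength:
λ' = λ₀ + Δλ = 7.1481 + 0.0369 = 7.1850 pm

Final frequency:
f' = c/λ' = 299792458/7.1849884e-12 = 4.1724835e+19 Hz

Frequency shift (decrease):
Δf = f₀ - f' = 4.194e+19 - 4.1724835e+19 = 2.152e+17 Hz

(Intermediate values are shown rounded; full precision is carried through to the final answer.)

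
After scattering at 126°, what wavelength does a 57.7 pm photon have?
61.5525 pm

Using the Compton scattering formula:
λ' = λ + Δλ = λ + λ_C(1 - cos θ)

Given:
- Initial wavelength λ = 57.7 pm
- Scattering angle θ = 126°
- Compton wavelength λ_C ≈ 2.4263 pm

Calculate the shift:
Δλ = 2.4263 × (1 - cos(126°))
Δλ = 2.4263 × 1.5878
Δλ = 3.8525 pm

Final wavelength:
λ' = 57.7 + 3.8525 = 61.5525 pm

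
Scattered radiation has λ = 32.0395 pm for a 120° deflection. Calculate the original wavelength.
28.4000 pm

From λ' = λ + Δλ, we have λ = λ' - Δλ

First calculate the Compton shift:
Δλ = λ_C(1 - cos θ)
Δλ = 2.4263 × (1 - cos(120°))
Δλ = 2.4263 × 1.5000
Δλ = 3.6395 pm

Initial wavelength:
λ = λ' - Δλ
λ = 32.0395 - 3.6395
λ = 28.4000 pm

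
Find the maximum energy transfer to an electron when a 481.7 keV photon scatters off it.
314.7518 keV

Maximum energy transfer occurs at θ = 180° (backscattering).

Initial photon: E₀ = 481.7 keV → λ₀ = 2.5739 pm

Maximum Compton shift (at 180°):
Δλ_max = 2λ_C = 2 × 2.4263 = 4.8526 pm

Final wavelength:
λ' = 2.5739 + 4.8526 = 7.4265 pm

Minimum photon energy (maximum energy to electron):
E'_min = hc/λ' = 166.9482 keV

Maximum electron kinetic energy:
K_max = E₀ - E'_min = 481.7000 - 166.9482 = 314.7518 keV

(Intermediate values are shown rounded; full precision is carried through to the final answer.)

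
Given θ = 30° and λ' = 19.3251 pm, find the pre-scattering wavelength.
19.0000 pm

From λ' = λ + Δλ, we have λ = λ' - Δλ

First calculate the Compton shift:
Δλ = λ_C(1 - cos θ)
Δλ = 2.4263 × (1 - cos(30°))
Δλ = 2.4263 × 0.1340
Δλ = 0.3251 pm

Initial wavelength:
λ = λ' - Δλ
λ = 19.3251 - 0.3251
λ = 19.0000 pm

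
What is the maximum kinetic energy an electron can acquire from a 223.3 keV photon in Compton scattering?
104.1415 keV

Maximum energy transfer occurs at θ = 180° (backscattering).

Initial photon: E₀ = 223.3 keV → λ₀ = 5.5524 pm

Maximum Compton shift (at 180°):
Δλ_max = 2λ_C = 2 × 2.4263 = 4.8526 pm

Final wavelength:
λ' = 5.5524 + 4.8526 = 10.4050 pm

Minimum photon energy (maximum energy to electron):
E'_min = hc/λ' = 119.1585 keV

Maximum electron kinetic energy:
K_max = E₀ - E'_min = 223.3000 - 119.1585 = 104.1415 keV

(Intermediate values are shown rounded; full precision is carried through to the final answer.)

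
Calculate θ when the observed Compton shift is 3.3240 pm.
111.71°

From the Compton formula Δλ = λ_C(1 - cos θ), we can solve for θ:

cos θ = 1 - Δλ/λ_C

Given:
- Δλ = 3.3240 pm
- λ_C = h/(m_e·c) ≈ 2.42631024 pm

cos θ = 1 - 3.3240/2.42631024
cos θ = 1 - 1.369981
cos θ = -0.369981

θ = arccos(-0.369981)
θ = 111.71°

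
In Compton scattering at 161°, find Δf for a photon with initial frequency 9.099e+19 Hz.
5.359e+19 Hz (decrease)

Convert frequency to wavelength (c = 299792458 m/s):
λ₀ = c/f₀ = 299792458/9.099e+19 = 3.2947847e-12 m = 3.2948 pm

Calculate Compton shift:
Δλ = λ_C(1 - cos(161°)) = 4.7204 pm

Final wavelength:
λ' = λ₀ + Δλ = 3.2948 + 4.7204 = 8.0152 pm

Final frequency:
f' = c/λ' = 299792458/8.0152163e-12 = 3.7402915e+19 Hz

Frequency shift (decrease):
Δf = f₀ - f' = 9.099e+19 - 3.7402915e+19 = 5.359e+19 Hz

(Intermediate values are shown rounded; full precision is carried through to the final answer.)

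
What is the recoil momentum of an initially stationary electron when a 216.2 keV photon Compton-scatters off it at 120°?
1.6283e-22 kg·m/s

The electron is initially at rest, so by conservation of momentum:
p⃗_e = p⃗₀ − p⃗'  (incident photon momentum minus scattered photon momentum)

Photon momentum magnitudes (p = h/λ = E/c):
λ₀ = hc/E₀ = 5.7347 pm → p₀ = h/λ₀ = 1.1554e-22 kg·m/s
Δλ = λ_C(1 − cos 120°) = 3.6395 pm
λ' = 9.3742 pm → p' = h/λ' = 7.0684e-23 kg·m/s

The scattered photon makes angle θ = 120° with the incident direction, so by the law of cosines:
|p⃗_e|² = p₀² + p'² − 2p₀p'cos θ
|p⃗_e|² = (1.1554e-22)² + (7.0684e-23)² − 2·1.1554e-22·7.0684e-23·cos(120°)
|p⃗_e| = 1.6283e-22 kg·m/s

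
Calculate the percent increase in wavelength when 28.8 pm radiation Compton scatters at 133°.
14.1703%

Calculate the Compton shift:
Δλ = λ_C(1 - cos(133°))
Δλ = 2.4263 × (1 - cos(133°))
Δλ = 2.4263 × 1.6820
Δλ = 4.0810 pm

Percentage change:
(Δλ/λ₀) × 100 = (4.0810/28.8) × 100
= 14.1703%

(Intermediate values are shown rounded; full precision is carried through to the final answer.)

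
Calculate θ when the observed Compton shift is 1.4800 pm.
67.04°

From the Compton formula Δλ = λ_C(1 - cos θ), we can solve for θ:

cos θ = 1 - Δλ/λ_C

Given:
- Δλ = 1.4800 pm
- λ_C = h/(m_e·c) ≈ 2.42631024 pm

cos θ = 1 - 1.4800/2.42631024
cos θ = 1 - 0.609980
cos θ = 0.390020

θ = arccos(0.390020)
θ = 67.04°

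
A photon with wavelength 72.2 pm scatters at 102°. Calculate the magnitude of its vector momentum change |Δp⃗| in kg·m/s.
1.3988e-23 kg·m/s

Photon momentum magnitude is p = h/λ.

Initial momentum:
p₀ = h/λ = 6.6261e-34/7.2200e-11 = 9.1774e-24 kg·m/s

After scattering:
λ' = λ + Δλ = 72.2 + 2.9308 = 75.1308 pm
p' = h/λ' = 6.6261e-34/7.5131e-11 = 8.8194e-24 kg·m/s

Momentum is a vector; the scattered photon's direction makes angle θ = 102° with the incident direction. The magnitude of the vector change Δp⃗ = p⃗₀ − p⃗' is found from the law of cosines:
|Δp⃗|² = p₀² + p'² − 2p₀p'cos θ
|Δp⃗|² = (9.1774e-24)² + (8.8194e-24)² − 2·9.1774e-24·8.8194e-24·cos(102°)
|Δp⃗| = 1.3988e-23 kg·m/s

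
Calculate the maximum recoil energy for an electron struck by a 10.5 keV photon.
0.4145 keV

Maximum energy transfer occurs at θ = 180° (backscattering).

Initial photon: E₀ = 10.5 keV → λ₀ = 118.0802 pm

Maximum Compton shift (at 180°):
Δλ_max = 2λ_C = 2 × 2.4263 = 4.8526 pm

Final wavelength:
λ' = 118.0802 + 4.8526 = 122.9328 pm

Minimum photon energy (maximum energy to electron):
E'_min = hc/λ' = 10.0855 keV

Maximum electron kinetic energy:
K_max = E₀ - E'_min = 10.5000 - 10.0855 = 0.4145 keV

(Intermediate values are shown rounded; full precision is carried through to the final answer.)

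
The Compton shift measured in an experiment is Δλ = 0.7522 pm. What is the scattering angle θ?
46.37°

From the Compton formula Δλ = λ_C(1 - cos θ), we can solve for θ:

cos θ = 1 - Δλ/λ_C

Given:
- Δλ = 0.7522 pm
- λ_C = h/(m_e·c) ≈ 2.42631024 pm

cos θ = 1 - 0.7522/2.42631024
cos θ = 1 - 0.310018
cos θ = 0.689982

θ = arccos(0.689982)
θ = 46.37°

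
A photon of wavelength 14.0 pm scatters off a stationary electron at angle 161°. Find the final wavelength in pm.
18.7204 pm

Using the Compton scattering formula:
λ' = λ + Δλ = λ + λ_C(1 - cos θ)

Given:
- Initial wavelength λ = 14.0 pm
- Scattering angle θ = 161°
- Compton wavelength λ_C ≈ 2.4263 pm

Calculate the shift:
Δλ = 2.4263 × (1 - cos(161°))
Δλ = 2.4263 × 1.9455
Δλ = 4.7204 pm

Final wavelength:
λ' = 14.0 + 4.7204 = 18.7204 pm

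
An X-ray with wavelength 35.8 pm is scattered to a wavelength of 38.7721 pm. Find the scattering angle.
103.00°

First find the wavelength shift:
Δλ = λ' - λ = 38.7721 - 35.8 = 2.9721 pm

Using Δλ = λ_C(1 - cos θ), with λ_C = h/(m_e·c) ≈ 2.42631024 pm:
cos θ = 1 - Δλ/λ_C
cos θ = 1 - 2.9721/2.42631024
cos θ = -0.224946

θ = arccos(-0.224946)
θ = 103.00°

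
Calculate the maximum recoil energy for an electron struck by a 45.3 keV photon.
6.8221 keV

Maximum energy transfer occurs at θ = 180° (backscattering).

Initial photon: E₀ = 45.3 keV → λ₀ = 27.3696 pm

Maximum Compton shift (at 180°):
Δλ_max = 2λ_C = 2 × 2.4263 = 4.8526 pm

Final wavelength:
λ' = 27.3696 + 4.8526 = 32.2222 pm

Minimum photon energy (maximum energy to electron):
E'_min = hc/λ' = 38.4779 keV

Maximum electron kinetic energy:
K_max = E₀ - E'_min = 45.3000 - 38.4779 = 6.8221 keV

(Intermediate values are shown rounded; full precision is carried through to the final answer.)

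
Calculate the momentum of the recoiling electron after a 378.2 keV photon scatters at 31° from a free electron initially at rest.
1.0454e-22 kg·m/s

The electron is initially at rest, so by conservation of momentum:
p⃗_e = p⃗₀ − p⃗'  (incident photon momentum minus scattered photon momentum)

Photon momentum magnitudes (p = h/λ = E/c):
λ₀ = hc/E₀ = 3.2783 pm → p₀ = h/λ₀ = 2.0212e-22 kg·m/s
Δλ = λ_C(1 − cos 31°) = 0.3466 pm
λ' = 3.6248 pm → p' = h/λ' = 1.8280e-22 kg·m/s

The scattered photon makes angle θ = 31° with the incident direction, so by the law of cosines:
|p⃗_e|² = p₀² + p'² − 2p₀p'cos θ
|p⃗_e|² = (2.0212e-22)² + (1.8280e-22)² − 2·2.0212e-22·1.8280e-22·cos(31°)
|p⃗_e| = 1.0454e-22 kg·m/s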